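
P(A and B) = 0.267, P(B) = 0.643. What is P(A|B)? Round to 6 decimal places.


P(A|B) = P(A and B) / P(B) = 0.267 / 0.643 = 267/643 ≈ 0.41524106

0.415241


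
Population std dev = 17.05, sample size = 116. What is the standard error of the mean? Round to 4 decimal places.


SE = sigma / sqrt(n)
sqrt(116) ≈ 10.770330
SE = 17.05 / 10.770330 ≈ 1.583053

1.5831


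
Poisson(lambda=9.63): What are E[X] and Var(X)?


E[X] = Var(X) = lambda = 9.63

9.63, 9.63


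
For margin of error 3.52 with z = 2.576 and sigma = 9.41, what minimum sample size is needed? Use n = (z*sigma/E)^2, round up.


z*sigma/E = 2.576 * 9.41 / 3.52 ≈ 6.886409
(z*sigma/E)^2 ≈ 47.422630
round up: n = 48

48


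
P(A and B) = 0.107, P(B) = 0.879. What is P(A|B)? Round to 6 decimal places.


P(A|B) = P(A and B) / P(B) = 0.107 / 0.879 = 107/879 ≈ 0.12172924

0.121729


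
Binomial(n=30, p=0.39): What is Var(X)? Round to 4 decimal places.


Var = n*p*(1-p) = 30 * 0.39 * 0.61 = 7.137

7.1370


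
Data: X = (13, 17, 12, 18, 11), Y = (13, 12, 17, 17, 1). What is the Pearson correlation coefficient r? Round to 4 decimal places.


r = sum((xi-xbar)(yi-ybar)) / sqrt(sum((xi-xbar)^2) * sum((yi-ybar)^2))
n = 5, xbar = 71/5 = 14.2, ybar = 60/5 = 12
Sxy = sum((xi-xbar)(yi-ybar)) = 42
Sxx = sum((xi-xbar)^2) = 38.8
Syy = sum((yi-ybar)^2) = 172
sqrt(Sxx*Syy) ≈ 81.692105
r = Sxy / sqrt(Sxx*Syy) = 42 / 81.692105 ≈ 0.514126

0.5141


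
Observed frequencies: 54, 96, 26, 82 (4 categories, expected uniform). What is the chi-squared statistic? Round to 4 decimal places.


chi2 = sum((O-E)^2/E), E = total/4
total = 258, E = 258/4 = 64.5
(54 - 64.5)^2 / 64.5 = 110.25 / 64.5 = 147/86 ≈ 1.709302
(96 - 64.5)^2 / 64.5 = 992.25 / 64.5 = 1323/86 ≈ 15.383721
(26 - 64.5)^2 / 64.5 = 1482.25 / 64.5 = 5929/258 ≈ 22.980620
(82 - 64.5)^2 / 64.5 = 306.25 / 64.5 = 1225/258 ≈ 4.748062
chi2 = 5782/129 ≈ 44.821705

44.8217


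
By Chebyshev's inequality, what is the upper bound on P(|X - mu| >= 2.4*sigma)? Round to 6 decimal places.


P <= 1/k^2
k^2 = 2.4^2 = 5.76
1/k^2 = 1 / 5.76 = 25/144 ≈ 0.17361111

0.173611


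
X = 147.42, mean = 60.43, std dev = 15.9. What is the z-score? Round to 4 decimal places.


z = (X - mu) / sigma
X - mu = 147.42 - 60.43 = 86.99
z = 86.99 / 15.9 = 8699/1590 ≈ 5.471069

5.4711


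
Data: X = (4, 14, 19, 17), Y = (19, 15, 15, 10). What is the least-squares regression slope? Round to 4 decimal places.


b = sum((xi-xbar)(yi-ybar)) / sum((xi-xbar)^2)
n = 4, xbar = 54/4 = 13.5, ybar = 59/4 = 14.75
Sxy = sum((xi-xbar)(yi-ybar)) = -55.5
Sxx = sum((xi-xbar)^2) = 133
b = Sxy / Sxx = -111/266 ≈ -0.417293

-0.4173


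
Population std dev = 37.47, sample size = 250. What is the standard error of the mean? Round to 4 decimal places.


SE = sigma / sqrt(n)
sqrt(250) ≈ 15.811388
SE = 37.47 / 15.811388 ≈ 2.369811

2.3698


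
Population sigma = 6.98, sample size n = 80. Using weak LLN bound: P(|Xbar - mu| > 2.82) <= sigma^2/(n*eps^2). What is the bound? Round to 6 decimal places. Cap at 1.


bound = min(1, sigma^2/(n*eps^2))
sigma^2 = 6.98^2 = 48.7204
n*eps^2 = 80 * 2.82^2 = 80 * 7.9524 = 636.192
sigma^2/(n*eps^2) = 48.7204 / 636.192 ≈ 0.07658128

0.076581


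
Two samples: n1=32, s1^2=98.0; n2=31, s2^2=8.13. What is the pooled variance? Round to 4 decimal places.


sp^2 = ((n1-1)*s1^2 + (n2-1)*s2^2)/(n1+n2-2)
(n1-1)*s1^2 = 31 * 98.0 = 3038
(n2-1)*s2^2 = 30 * 8.13 = 243.9
numerator = 3038 + 243.9 = 3281.9
n1+n2-2 = 61
sp^2 = 3281.9 / 61 = 32819/610 ≈ 53.801639

53.8016


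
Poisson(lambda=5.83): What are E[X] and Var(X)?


E[X] = Var(X) = lambda = 5.83

5.83, 5.83


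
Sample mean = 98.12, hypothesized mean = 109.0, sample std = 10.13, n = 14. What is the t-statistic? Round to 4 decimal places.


t = (xbar - mu0) / (s/sqrt(n))
xbar - mu0 = 98.12 - 109.0 = -10.88
sqrt(14) ≈ 3.74165739
s/sqrt(n) = 10.13 / 3.74165739 ≈ 2.70735638
t = -10.88 / 2.70735638 ≈ -4.018680

-4.0187


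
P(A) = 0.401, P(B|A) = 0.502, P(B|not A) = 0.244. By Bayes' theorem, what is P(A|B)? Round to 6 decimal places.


P(A|B) = P(B|A)*P(A) / P(B), P(B) = P(B|A)*P(A) + P(B|not A)*P(not A)
P(B|A)*P(A) = 0.502 * 0.401 = 0.201302
P(B|not A)*P(not A) = 0.244 * 0.599 = 0.146156
P(B) = 0.201302 + 0.146156 = 0.347458
P(A|B) = 0.201302 / 0.347458 ≈ 0.57935635

0.579356


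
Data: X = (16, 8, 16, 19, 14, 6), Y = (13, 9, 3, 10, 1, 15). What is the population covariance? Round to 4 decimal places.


Cov = (1/n)*sum((xi-xbar)(yi-ybar))
n = 6, xbar = 79/6 ≈ 13.166667, ybar = 51/6 = 8.5
sum((xi-xbar)(yi-ybar)) = -49.5
Cov = -49.5 / 6 = -8.25

-8.2500


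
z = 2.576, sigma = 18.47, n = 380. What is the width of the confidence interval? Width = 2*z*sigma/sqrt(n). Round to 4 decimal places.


width = 2*z*sigma/sqrt(n)
2*z*sigma = 2 * 2.576 * 18.47 = 95.15744
sqrt(380) ≈ 19.493589
width = 95.15744 / 19.493589 ≈ 4.881474

4.8815


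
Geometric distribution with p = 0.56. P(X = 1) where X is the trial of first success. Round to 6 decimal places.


P = (1-p)^(k-1) * p
(1-p)^(k-1) = 0.44^0 = 1
P = 1 * 0.56 = 0.56

0.560000


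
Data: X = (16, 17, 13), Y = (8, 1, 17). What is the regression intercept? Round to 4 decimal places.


a = ybar - b*xbar, where b = sum((xi-xbar)(yi-ybar)) / sum((xi-xbar)^2)
n = 3, xbar = 46/3 ≈ 15.333333, ybar = 26/3 ≈ 8.666667
Sxy = sum((xi-xbar)(yi-ybar)) = -98/3 ≈ -32.666667
Sxx = sum((xi-xbar)^2) = 26/3 ≈ 8.666667
b = Sxy / Sxx = -49/13 ≈ -3.769231
a = 8.666667 - (-3.769231) * 15.333333 = 864/13 ≈ 66.461538

66.4615


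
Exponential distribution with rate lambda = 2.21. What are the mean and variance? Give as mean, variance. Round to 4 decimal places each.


mean = 1/lam, var = 1/lam^2
mean = 1 / 2.21 = 100/221 ≈ 0.452489
lam^2 = 2.21^2 = 4.8841
var = 1 / 4.8841 ≈ 0.204746

0.4525, 0.2047


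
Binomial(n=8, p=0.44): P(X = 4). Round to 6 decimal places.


P = C(n,k) * p^k * (1-p)^(n-k)
C(8,4) = 70
p^k = 0.44^4 = 0.03748096
(1-p)^(n-k) = 0.56^4 = 0.09834496
P = 70 * 0.03748096 * 0.09834496 ≈ 0.258024

0.258024


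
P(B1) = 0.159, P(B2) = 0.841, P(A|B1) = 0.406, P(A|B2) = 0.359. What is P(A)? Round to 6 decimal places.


P(A) = P(A|B1)*P(B1) + P(A|B2)*P(B2)
P(A|B1)*P(B1) = 0.406 * 0.159 = 0.064554
P(A|B2)*P(B2) = 0.359 * 0.841 = 0.301919
P(A) = 0.064554 + 0.301919 = 0.366473

0.366473


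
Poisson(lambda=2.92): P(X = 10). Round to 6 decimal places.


P = e^(-lam) * lam^k / k!
e^(-2.92) ≈ 0.05393369
lam^k = 2.92^10 ≈ 45063.873020
k! = 10! = 3628800
P = 0.05393369 * 45063.873020 / 3628800 ≈ 0.000670

0.000670


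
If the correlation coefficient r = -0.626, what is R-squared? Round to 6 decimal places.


R^2 = r^2 = (-0.626)^2 = 0.391876

0.391876


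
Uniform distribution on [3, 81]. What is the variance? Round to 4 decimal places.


Var = (b-a)^2 / 12
(b-a)^2 = (81 - 3)^2 = 6084
Var = 6084/12 = 507

507.0000


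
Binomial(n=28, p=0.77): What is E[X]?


E[X] = n*p = 28 * 0.77 = 21.56

21.56


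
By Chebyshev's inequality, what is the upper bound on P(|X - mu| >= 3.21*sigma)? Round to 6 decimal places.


P <= 1/k^2
k^2 = 3.21^2 = 10.3041
1/k^2 = 1 / 10.3041 ≈ 0.09704875

0.097049


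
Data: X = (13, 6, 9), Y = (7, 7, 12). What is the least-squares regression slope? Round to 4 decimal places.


b = sum((xi-xbar)(yi-ybar)) / sum((xi-xbar)^2)
n = 3, xbar = 28/3 ≈ 9.333333, ybar = 26/3 ≈ 8.666667
Sxy = sum((xi-xbar)(yi-ybar)) = -5/3 ≈ -1.666667
Sxx = sum((xi-xbar)^2) = 74/3 ≈ 24.666667
b = Sxy / Sxx = -5/74 ≈ -0.067568

-0.0676


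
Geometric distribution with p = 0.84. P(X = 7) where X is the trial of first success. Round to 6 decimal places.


P = (1-p)^(k-1) * p
(1-p)^(k-1) = 0.16^6 ≈ 0.00001677722
P = 0.00001677722 * 0.84 ≈ 0.00001409286

0.000014


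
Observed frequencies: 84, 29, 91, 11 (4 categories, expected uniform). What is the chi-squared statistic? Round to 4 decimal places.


chi2 = sum((O-E)^2/E), E = total/4
total = 215, E = 215/4 = 53.75
(84 - 53.75)^2 / 53.75 = 915.0625 / 53.75 = 14641/860 ≈ 17.024419
(29 - 53.75)^2 / 53.75 = 612.5625 / 53.75 = 9801/860 ≈ 11.396512
(91 - 53.75)^2 / 53.75 = 1387.5625 / 53.75 = 22201/860 ≈ 25.815116
(11 - 53.75)^2 / 53.75 = 1827.5625 / 53.75 = 29241/860 ≈ 34.001163
chi2 = 18971/215 ≈ 88.237209

88.2372


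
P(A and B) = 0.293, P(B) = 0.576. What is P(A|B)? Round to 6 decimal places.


P(A|B) = P(A and B) / P(B) = 0.293 / 0.576 = 293/576 ≈ 0.50868056

0.508681


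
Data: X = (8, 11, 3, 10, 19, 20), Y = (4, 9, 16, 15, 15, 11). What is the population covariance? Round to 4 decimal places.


Cov = (1/n)*sum((xi-xbar)(yi-ybar))
n = 6, xbar = 71/6 ≈ 11.833333, ybar = 70/6 = 35/3 ≈ 11.666667
sum((xi-xbar)(yi-ybar)) = 17/3 ≈ 5.666667
Cov = 5.666667 / 6 = 17/18 ≈ 0.944444

0.9444


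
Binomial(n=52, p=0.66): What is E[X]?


E[X] = n*p = 52 * 0.66 = 34.32

34.32


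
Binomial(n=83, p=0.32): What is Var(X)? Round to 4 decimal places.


Var = n*p*(1-p) = 83 * 0.32 * 0.68 = 18.0608

18.0608


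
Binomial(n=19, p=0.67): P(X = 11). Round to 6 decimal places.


P = C(n,k) * p^k * (1-p)^(n-k)
C(19,11) = 75582
p^k = 0.67^11 ≈ 0.01221301
(1-p)^(n-k) = 0.33^8 ≈ 0.0001406409
P = 75582 * 0.01221301 * 0.0001406409 ≈ 0.129823

0.129823


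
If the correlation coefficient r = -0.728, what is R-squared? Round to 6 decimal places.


R^2 = r^2 = (-0.728)^2 = 0.529984

0.529984


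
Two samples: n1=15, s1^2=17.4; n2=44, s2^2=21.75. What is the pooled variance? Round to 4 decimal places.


sp^2 = ((n1-1)*s1^2 + (n2-1)*s2^2)/(n1+n2-2)
(n1-1)*s1^2 = 14 * 17.4 = 243.6
(n2-1)*s2^2 = 43 * 21.75 = 935.25
numerator = 243.6 + 935.25 = 1178.85
n1+n2-2 = 57
sp^2 = 1178.85 / 57 = 7859/380 ≈ 20.681579

20.6816


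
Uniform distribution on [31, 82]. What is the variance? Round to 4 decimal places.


Var = (b-a)^2 / 12
(b-a)^2 = (82 - 31)^2 = 2601
Var = 2601/12 = 216.75

216.7500


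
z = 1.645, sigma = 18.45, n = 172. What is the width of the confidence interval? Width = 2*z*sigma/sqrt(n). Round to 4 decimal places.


width = 2*z*sigma/sqrt(n)
2*z*sigma = 2 * 1.645 * 18.45 = 60.7005
sqrt(172) ≈ 13.114877
width = 60.7005 / 13.114877 ≈ 4.628370

4.6284


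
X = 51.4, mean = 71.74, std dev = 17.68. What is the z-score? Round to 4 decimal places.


z = (X - mu) / sigma
X - mu = 51.4 - 71.74 = -20.34
z = -20.34 / 17.68 = -1017/884 ≈ -1.150452

-1.1505


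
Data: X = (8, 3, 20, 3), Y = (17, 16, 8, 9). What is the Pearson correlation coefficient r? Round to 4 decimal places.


r = sum((xi-xbar)(yi-ybar)) / sqrt(sum((xi-xbar)^2) * sum((yi-ybar)^2))
n = 4, xbar = 34/4 = 8.5, ybar = 50/4 = 12.5
Sxy = sum((xi-xbar)(yi-ybar)) = -54
Sxx = sum((xi-xbar)^2) = 193
Syy = sum((yi-ybar)^2) = 65
sqrt(Sxx*Syy) ≈ 112.004464
r = Sxy / sqrt(Sxx*Syy) = -54 / 112.004464 ≈ -0.482124

-0.4821


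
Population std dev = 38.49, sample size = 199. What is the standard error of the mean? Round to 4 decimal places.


SE = sigma / sqrt(n)
sqrt(199) ≈ 14.106736
SE = 38.49 / 14.106736 ≈ 2.728484

2.7285


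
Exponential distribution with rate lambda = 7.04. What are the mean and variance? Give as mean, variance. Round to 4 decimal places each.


mean = 1/lam, var = 1/lam^2
mean = 1 / 7.04 = 25/176 ≈ 0.142045
lam^2 = 7.04^2 = 49.5616
var = 1 / 49.5616 ≈ 0.020177

0.1420, 0.0202


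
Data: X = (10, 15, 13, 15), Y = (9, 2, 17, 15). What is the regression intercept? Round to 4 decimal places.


a = ybar - b*xbar, where b = sum((xi-xbar)(yi-ybar)) / sum((xi-xbar)^2)
n = 4, xbar = 53/4 = 13.25, ybar = 43/4 = 10.75
Sxy = sum((xi-xbar)(yi-ybar)) = -3.75
Sxx = sum((xi-xbar)^2) = 16.75
b = Sxy / Sxx = -15/67 ≈ -0.223881
a = 10.75 - (-0.223881) * 13.25 = 919/67 ≈ 13.716418

13.7164


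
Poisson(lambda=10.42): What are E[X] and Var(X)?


E[X] = Var(X) = lambda = 10.42

10.42, 10.42


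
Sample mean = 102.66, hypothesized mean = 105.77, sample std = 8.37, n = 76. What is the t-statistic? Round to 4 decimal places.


t = (xbar - mu0) / (s/sqrt(n))
xbar - mu0 = 102.66 - 105.77 = -3.11
sqrt(76) ≈ 8.71779789
s/sqrt(n) = 8.37 / 8.71779789 ≈ 0.96010485
t = -3.11 / 0.96010485 ≈ -3.239230

-3.2392


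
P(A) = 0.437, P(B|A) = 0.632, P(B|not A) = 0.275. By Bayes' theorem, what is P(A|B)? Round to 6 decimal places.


P(A|B) = P(B|A)*P(A) / P(B), P(B) = P(B|A)*P(A) + P(B|not A)*P(not A)
P(B|A)*P(A) = 0.632 * 0.437 = 0.276184
P(B|not A)*P(not A) = 0.275 * 0.563 = 0.154825
P(B) = 0.276184 + 0.154825 = 0.431009
P(A|B) = 0.276184 / 0.431009 ≈ 0.64078476

0.640785


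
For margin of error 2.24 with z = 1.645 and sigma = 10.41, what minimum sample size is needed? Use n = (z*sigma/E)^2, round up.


z*sigma/E = 1.645 * 10.41 / 2.24 = 48927/6400 ≈ 7.644844
(z*sigma/E)^2 ≈ 58.443636
round up: n = 59

59


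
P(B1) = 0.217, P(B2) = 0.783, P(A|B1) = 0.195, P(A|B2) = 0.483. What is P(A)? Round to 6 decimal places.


P(A) = P(A|B1)*P(B1) + P(A|B2)*P(B2)
P(A|B1)*P(B1) = 0.195 * 0.217 = 0.042315
P(A|B2)*P(B2) = 0.483 * 0.783 = 0.378189
P(A) = 0.042315 + 0.378189 = 0.420504

0.420504


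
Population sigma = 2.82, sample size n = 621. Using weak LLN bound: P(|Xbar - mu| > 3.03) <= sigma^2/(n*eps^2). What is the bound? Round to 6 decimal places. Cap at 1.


bound = min(1, sigma^2/(n*eps^2))
sigma^2 = 2.82^2 = 7.9524
n*eps^2 = 621 * 3.03^2 = 621 * 9.1809 = 5701.3389
sigma^2/(n*eps^2) = 7.9524 / 5701.3389 ≈ 0.00139483

0.001395


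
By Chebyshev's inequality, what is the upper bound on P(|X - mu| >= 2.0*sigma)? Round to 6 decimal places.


P <= 1/k^2
k^2 = 2.0^2 = 4
1/k^2 = 1 / 4 = 0.25

0.250000


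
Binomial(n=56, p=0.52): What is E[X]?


E[X] = n*p = 56 * 0.52 = 29.12

29.12


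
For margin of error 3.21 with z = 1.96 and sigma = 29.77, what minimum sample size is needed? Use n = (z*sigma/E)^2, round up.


z*sigma/E = 1.96 * 29.77 / 3.21 = 145873/8025 ≈ 18.177321
(z*sigma/E)^2 ≈ 330.414994
round up: n = 331

331


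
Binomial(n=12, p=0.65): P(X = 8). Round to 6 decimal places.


P = C(n,k) * p^k * (1-p)^(n-k)
C(12,8) = 495
p^k = 0.65^8 ≈ 0.03186448
(1-p)^(n-k) = 0.35^4 = 0.01500625
P = 495 * 0.03186448 * 0.01500625 ≈ 0.236692

0.236692


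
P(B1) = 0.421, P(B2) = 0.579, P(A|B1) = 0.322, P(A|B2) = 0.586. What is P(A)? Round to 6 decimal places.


P(A) = P(A|B1)*P(B1) + P(A|B2)*P(B2)
P(A|B1)*P(B1) = 0.322 * 0.421 = 0.135562
P(A|B2)*P(B2) = 0.586 * 0.579 = 0.339294
P(A) = 0.135562 + 0.339294 = 0.474856

0.474856


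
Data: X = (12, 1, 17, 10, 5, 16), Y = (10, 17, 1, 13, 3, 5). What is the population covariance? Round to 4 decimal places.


Cov = (1/n)*sum((xi-xbar)(yi-ybar))
n = 6, xbar = 61/6 ≈ 10.166667, ybar = 49/6 ≈ 8.166667
sum((xi-xbar)(yi-ybar)) = -715/6 ≈ -119.166667
Cov = -119.166667 / 6 = -715/36 ≈ -19.861111

-19.8611


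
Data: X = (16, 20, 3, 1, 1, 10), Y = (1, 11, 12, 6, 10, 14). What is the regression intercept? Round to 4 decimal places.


a = ybar - b*xbar, where b = sum((xi-xbar)(yi-ybar)) / sum((xi-xbar)^2)
n = 6, xbar = 51/6 = 8.5, ybar = 54/6 = 9
Sxy = sum((xi-xbar)(yi-ybar)) = -31
Sxx = sum((xi-xbar)^2) = 333.5
b = Sxy / Sxx = -62/667 ≈ -0.092954
a = 9 - (-0.092954) * 8.5 = 6530/667 ≈ 9.790105

9.7901


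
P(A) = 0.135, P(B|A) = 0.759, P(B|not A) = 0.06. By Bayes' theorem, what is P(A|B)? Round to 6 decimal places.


P(A|B) = P(B|A)*P(A) / P(B), P(B) = P(B|A)*P(A) + P(B|not A)*P(not A)
P(B|A)*P(A) = 0.759 * 0.135 = 0.102465
P(B|not A)*P(not A) = 0.06 * 0.865 = 0.0519
P(B) = 0.102465 + 0.0519 = 0.154365
P(A|B) = 0.102465 / 0.154365 ≈ 0.66378389

0.663784


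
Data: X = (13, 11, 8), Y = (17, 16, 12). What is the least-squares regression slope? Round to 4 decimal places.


b = sum((xi-xbar)(yi-ybar)) / sum((xi-xbar)^2)
n = 3, xbar = 32/3 ≈ 10.666667, ybar = 45/3 = 15
Sxy = sum((xi-xbar)(yi-ybar)) = 13
Sxx = sum((xi-xbar)^2) = 38/3 ≈ 12.666667
b = Sxy / Sxx = 39/38 ≈ 1.026316

1.0263


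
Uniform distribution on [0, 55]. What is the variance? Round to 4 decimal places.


Var = (b-a)^2 / 12
(b-a)^2 = (55 - 0)^2 = 3025
Var = 3025/12 ≈ 252.083333

252.0833


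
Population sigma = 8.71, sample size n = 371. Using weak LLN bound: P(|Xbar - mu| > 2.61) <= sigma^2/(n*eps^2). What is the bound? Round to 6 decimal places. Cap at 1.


bound = min(1, sigma^2/(n*eps^2))
sigma^2 = 8.71^2 = 75.8641
n*eps^2 = 371 * 2.61^2 = 371 * 6.8121 = 2527.2891
sigma^2/(n*eps^2) = 75.8641 / 2527.2891 ≈ 0.03001797

0.030018


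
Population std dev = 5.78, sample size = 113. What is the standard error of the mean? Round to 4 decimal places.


SE = sigma / sqrt(n)
sqrt(113) ≈ 10.630146
SE = 5.78 / 10.630146 ≈ 0.543737

0.5437


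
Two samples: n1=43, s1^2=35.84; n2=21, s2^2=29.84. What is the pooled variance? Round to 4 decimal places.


sp^2 = ((n1-1)*s1^2 + (n2-1)*s2^2)/(n1+n2-2)
(n1-1)*s1^2 = 42 * 35.84 = 1505.28
(n2-1)*s2^2 = 20 * 29.84 = 596.8
numerator = 1505.28 + 596.8 = 2102.08
n1+n2-2 = 62
sp^2 = 2102.08 / 62 = 26276/775 ≈ 33.904516

33.9045


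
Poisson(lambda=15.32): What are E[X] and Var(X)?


E[X] = Var(X) = lambda = 15.32

15.32, 15.32


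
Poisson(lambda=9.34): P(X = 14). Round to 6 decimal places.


P = e^(-lam) * lam^k / k!
e^(-9.34) ≈ 0.00008783944
lam^k = 9.34^14 ≈ 38446451978111.815640
k! = 14! = 87178291200
P = 0.00008783944 * 38446451978111.815640 / 87178291200 ≈ 0.038738

0.038738


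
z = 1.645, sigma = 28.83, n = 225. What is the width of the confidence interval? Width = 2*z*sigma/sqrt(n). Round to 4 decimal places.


width = 2*z*sigma/sqrt(n)
2*z*sigma = 2 * 1.645 * 28.83 = 94.8507
sqrt(225) = 15
width = 94.8507 / 15 = 6.32338

6.3234


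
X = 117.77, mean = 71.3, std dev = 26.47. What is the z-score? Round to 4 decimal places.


z = (X - mu) / sigma
X - mu = 117.77 - 71.3 = 46.47
z = 46.47 / 26.47 = 4647/2647 ≈ 1.755572

1.7556


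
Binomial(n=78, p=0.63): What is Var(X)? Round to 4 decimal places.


Var = n*p*(1-p) = 78 * 0.63 * 0.37 = 18.1818

18.1818


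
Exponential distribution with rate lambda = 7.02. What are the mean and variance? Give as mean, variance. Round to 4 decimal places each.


mean = 1/lam, var = 1/lam^2
mean = 1 / 7.02 = 50/351 ≈ 0.142450
lam^2 = 7.02^2 = 49.2804
var = 1 / 49.2804 ≈ 0.020292

0.1425, 0.0203


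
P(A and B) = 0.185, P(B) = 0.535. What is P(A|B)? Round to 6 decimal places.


P(A|B) = P(A and B) / P(B) = 0.185 / 0.535 = 37/107 ≈ 0.34579439

0.345794


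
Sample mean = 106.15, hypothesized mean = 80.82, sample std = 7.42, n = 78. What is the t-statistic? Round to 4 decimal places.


t = (xbar - mu0) / (s/sqrt(n))
xbar - mu0 = 106.15 - 80.82 = 25.33
sqrt(78) ≈ 8.83176087
s/sqrt(n) = 7.42 / 8.83176087 ≈ 0.84014956
t = 25.33 / 0.84014956 ≈ 30.149394

30.1494


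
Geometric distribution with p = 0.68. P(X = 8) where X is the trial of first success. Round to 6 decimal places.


P = (1-p)^(k-1) * p
(1-p)^(k-1) = 0.32^7 ≈ 0.0003435974
P = 0.0003435974 * 0.68 ≈ 0.0002336462

0.000234


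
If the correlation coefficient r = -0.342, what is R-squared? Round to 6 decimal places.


R^2 = r^2 = (-0.342)^2 = 0.116964

0.116964


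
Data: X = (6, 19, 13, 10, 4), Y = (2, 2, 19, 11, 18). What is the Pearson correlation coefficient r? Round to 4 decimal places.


r = sum((xi-xbar)(yi-ybar)) / sqrt(sum((xi-xbar)^2) * sum((yi-ybar)^2))
n = 5, xbar = 52/5 = 10.4, ybar = 52/5 = 10.4
Sxy = sum((xi-xbar)(yi-ybar)) = -61.8
Sxx = sum((xi-xbar)^2) = 141.2
Syy = sum((yi-ybar)^2) = 273.2
sqrt(Sxx*Syy) ≈ 196.407332
r = Sxy / sqrt(Sxx*Syy) = -61.8 / 196.407332 ≈ -0.314652

-0.3147


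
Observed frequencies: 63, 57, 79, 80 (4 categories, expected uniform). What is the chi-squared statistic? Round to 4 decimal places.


chi2 = sum((O-E)^2/E), E = total/4
total = 279, E = 279/4 = 69.75
(63 - 69.75)^2 / 69.75 = 45.5625 / 69.75 = 81/124 ≈ 0.653226
(57 - 69.75)^2 / 69.75 = 162.5625 / 69.75 = 289/124 ≈ 2.330645
(79 - 69.75)^2 / 69.75 = 85.5625 / 69.75 = 1369/1116 ≈ 1.226703
(80 - 69.75)^2 / 69.75 = 105.0625 / 69.75 = 1681/1116 ≈ 1.506272
chi2 = 1595/279 ≈ 5.716846

5.7168


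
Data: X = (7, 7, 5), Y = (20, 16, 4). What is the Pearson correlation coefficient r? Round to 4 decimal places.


r = sum((xi-xbar)(yi-ybar)) / sqrt(sum((xi-xbar)^2) * sum((yi-ybar)^2))
n = 3, xbar = 19/3 ≈ 6.333333, ybar = 40/3 ≈ 13.333333
Sxy = sum((xi-xbar)(yi-ybar)) = 56/3 ≈ 18.666667
Sxx = sum((xi-xbar)^2) = 8/3 ≈ 2.666667
Syy = sum((yi-ybar)^2) = 416/3 ≈ 138.666667
sqrt(Sxx*Syy) ≈ 19.229607
r = Sxy / sqrt(Sxx*Syy) = 18.666667 / 19.229607 ≈ 0.970725

0.9707


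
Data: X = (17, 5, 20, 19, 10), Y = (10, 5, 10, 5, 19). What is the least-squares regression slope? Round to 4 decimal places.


b = sum((xi-xbar)(yi-ybar)) / sum((xi-xbar)^2)
n = 5, xbar = 71/5 = 14.2, ybar = 49/5 = 9.8
Sxy = sum((xi-xbar)(yi-ybar)) = -15.8
Sxx = sum((xi-xbar)^2) = 166.8
b = Sxy / Sxx = -79/834 ≈ -0.094724

-0.0947


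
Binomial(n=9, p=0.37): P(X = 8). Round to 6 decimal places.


P = C(n,k) * p^k * (1-p)^(n-k)
C(9,8) = 9
p^k = 0.37^8 ≈ 0.0003512479
(1-p)^(n-k) = 0.63^1 = 0.63
P = 9 * 0.0003512479 * 0.63 ≈ 0.001992

0.001992


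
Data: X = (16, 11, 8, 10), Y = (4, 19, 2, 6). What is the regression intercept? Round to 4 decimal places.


a = ybar - b*xbar, where b = sum((xi-xbar)(yi-ybar)) / sum((xi-xbar)^2)
n = 4, xbar = 45/4 = 11.25, ybar = 31/4 = 7.75
Sxy = sum((xi-xbar)(yi-ybar)) = 0.25
Sxx = sum((xi-xbar)^2) = 34.75
b = Sxy / Sxx = 1/139 ≈ 0.007194
a = 7.75 - 0.007194 * 11.25 = 1066/139 ≈ 7.669065

7.6691


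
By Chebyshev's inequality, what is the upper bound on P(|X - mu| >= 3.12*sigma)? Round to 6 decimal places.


P <= 1/k^2
k^2 = 3.12^2 = 9.7344
1/k^2 = 1 / 9.7344 = 625/6084 ≈ 0.10272847

0.102728


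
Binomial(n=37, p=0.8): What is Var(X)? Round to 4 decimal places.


Var = n*p*(1-p) = 37 * 0.8 * 0.2 = 5.92

5.9200


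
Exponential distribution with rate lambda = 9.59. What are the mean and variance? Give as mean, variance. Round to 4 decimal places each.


mean = 1/lam, var = 1/lam^2
mean = 1 / 9.59 = 100/959 ≈ 0.104275
lam^2 = 9.59^2 = 91.9681
var = 1 / 91.9681 ≈ 0.010873

0.1043, 0.0109


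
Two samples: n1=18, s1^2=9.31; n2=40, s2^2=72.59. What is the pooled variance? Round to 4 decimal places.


sp^2 = ((n1-1)*s1^2 + (n2-1)*s2^2)/(n1+n2-2)
(n1-1)*s1^2 = 17 * 9.31 = 158.27
(n2-1)*s2^2 = 39 * 72.59 = 2831.01
numerator = 158.27 + 2831.01 = 2989.28
n1+n2-2 = 56
sp^2 = 2989.28 / 56 = 53.38

53.3800


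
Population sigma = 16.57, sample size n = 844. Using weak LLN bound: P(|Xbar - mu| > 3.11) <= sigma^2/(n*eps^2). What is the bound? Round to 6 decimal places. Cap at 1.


bound = min(1, sigma^2/(n*eps^2))
sigma^2 = 16.57^2 = 274.5649
n*eps^2 = 844 * 3.11^2 = 844 * 9.6721 = 8163.2524
sigma^2/(n*eps^2) = 274.5649 / 8163.2524 ≈ 0.03363425

0.033634


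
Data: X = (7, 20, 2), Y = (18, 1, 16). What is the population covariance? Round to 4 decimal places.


Cov = (1/n)*sum((xi-xbar)(yi-ybar))
n = 3, xbar = 29/3 ≈ 9.666667, ybar = 35/3 ≈ 11.666667
sum((xi-xbar)(yi-ybar)) = -481/3 ≈ -160.333333
Cov = -160.333333 / 3 = -481/9 ≈ -53.444444

-53.4444


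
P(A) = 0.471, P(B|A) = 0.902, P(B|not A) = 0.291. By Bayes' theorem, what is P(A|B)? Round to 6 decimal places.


P(A|B) = P(B|A)*P(A) / P(B), P(B) = P(B|A)*P(A) + P(B|not A)*P(not A)
P(B|A)*P(A) = 0.902 * 0.471 = 0.424842
P(B|not A)*P(not A) = 0.291 * 0.529 = 0.153939
P(B) = 0.424842 + 0.153939 = 0.578781
P(A|B) = 0.424842 / 0.578781 ≈ 0.73402893

0.734029


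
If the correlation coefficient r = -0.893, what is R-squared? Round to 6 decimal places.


R^2 = r^2 = (-0.893)^2 = 0.797449

0.797449


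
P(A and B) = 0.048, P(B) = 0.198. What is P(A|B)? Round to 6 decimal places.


P(A|B) = P(A and B) / P(B) = 0.048 / 0.198 = 8/33 ≈ 0.24242424

0.242424


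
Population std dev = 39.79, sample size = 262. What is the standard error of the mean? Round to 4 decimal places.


SE = sigma / sqrt(n)
sqrt(262) ≈ 16.186414
SE = 39.79 / 16.186414 ≈ 2.458234

2.4582


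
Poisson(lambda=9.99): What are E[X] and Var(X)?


E[X] = Var(X) = lambda = 9.99

9.99, 9.99


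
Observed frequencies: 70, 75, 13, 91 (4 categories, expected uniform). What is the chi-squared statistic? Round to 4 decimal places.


chi2 = sum((O-E)^2/E), E = total/4
total = 249, E = 249/4 = 62.25
(70 - 62.25)^2 / 62.25 = 60.0625 / 62.25 = 961/996 ≈ 0.964859
(75 - 62.25)^2 / 62.25 = 162.5625 / 62.25 = 867/332 ≈ 2.611446
(13 - 62.25)^2 / 62.25 = 2425.5625 / 62.25 = 38809/996 ≈ 38.964859
(91 - 62.25)^2 / 62.25 = 826.5625 / 62.25 = 13225/996 ≈ 13.278112
chi2 = 4633/83 ≈ 55.819277

55.8193


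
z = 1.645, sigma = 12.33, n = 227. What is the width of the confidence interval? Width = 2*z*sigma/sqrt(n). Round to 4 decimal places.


width = 2*z*sigma/sqrt(n)
2*z*sigma = 2 * 1.645 * 12.33 = 40.5657
sqrt(227) ≈ 15.066519
width = 40.5657 / 15.066519 ≈ 2.692440

2.6924


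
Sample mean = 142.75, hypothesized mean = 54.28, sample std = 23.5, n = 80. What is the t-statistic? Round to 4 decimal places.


t = (xbar - mu0) / (s/sqrt(n))
xbar - mu0 = 142.75 - 54.28 = 88.47
sqrt(80) ≈ 8.94427191
s/sqrt(n) = 23.5 / 8.94427191 ≈ 2.62737987
t = 88.47 / 2.62737987 ≈ 33.672329

33.6723


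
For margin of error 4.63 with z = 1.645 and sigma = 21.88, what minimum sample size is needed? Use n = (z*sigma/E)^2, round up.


z*sigma/E = 1.645 * 21.88 / 4.63 ≈ 7.773780
(z*sigma/E)^2 ≈ 60.431651
round up: n = 61

61


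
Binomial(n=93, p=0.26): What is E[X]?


E[X] = n*p = 93 * 0.26 = 24.18

24.18


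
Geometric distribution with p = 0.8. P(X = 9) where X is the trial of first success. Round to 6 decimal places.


P = (1-p)^(k-1) * p
(1-p)^(k-1) = 0.2^8 = 0.00000256
P = 0.00000256 * 0.8 = 0.000002048

0.000002


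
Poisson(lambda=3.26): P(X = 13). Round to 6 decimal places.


P = e^(-lam) * lam^k / k!
e^(-3.26) ≈ 0.03838840
lam^k = 3.26^13 ≈ 4697089.126011
k! = 13! = 6227020800
P = 0.03838840 * 4697089.126011 / 6227020800 ≈ 0.000029

0.000029


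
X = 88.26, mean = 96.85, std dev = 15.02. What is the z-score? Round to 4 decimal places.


z = (X - mu) / sigma
X - mu = 88.26 - 96.85 = -8.59
z = -8.59 / 15.02 = -859/1502 ≈ -0.571904

-0.5719


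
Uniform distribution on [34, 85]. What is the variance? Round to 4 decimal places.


Var = (b-a)^2 / 12
(b-a)^2 = (85 - 34)^2 = 2601
Var = 2601/12 = 216.75

216.7500


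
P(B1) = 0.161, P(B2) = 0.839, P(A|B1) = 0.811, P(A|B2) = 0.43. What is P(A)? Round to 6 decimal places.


P(A) = P(A|B1)*P(B1) + P(A|B2)*P(B2)
P(A|B1)*P(B1) = 0.811 * 0.161 = 0.130571
P(A|B2)*P(B2) = 0.43 * 0.839 = 0.36077
P(A) = 0.130571 + 0.36077 = 0.491341

0.491341


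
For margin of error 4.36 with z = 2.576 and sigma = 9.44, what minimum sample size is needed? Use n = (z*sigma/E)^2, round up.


z*sigma/E = 2.576 * 9.44 / 4.36 ≈ 5.577394
(z*sigma/E)^2 ≈ 31.107329
round up: n = 32

32


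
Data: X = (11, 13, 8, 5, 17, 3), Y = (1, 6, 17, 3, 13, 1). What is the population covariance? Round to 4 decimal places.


Cov = (1/n)*sum((xi-xbar)(yi-ybar))
n = 6, xbar = 57/6 = 9.5, ybar = 41/6 ≈ 6.833333
sum((xi-xbar)(yi-ybar)) = 74.5
Cov = 74.5 / 6 = 149/12 ≈ 12.416667

12.4167


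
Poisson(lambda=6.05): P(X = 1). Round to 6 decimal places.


P = e^(-lam) * lam^k / k!
e^(-6.05) ≈ 0.002357862
lam^k = 6.05^1 = 6.05
k! = 1! = 1
P = 0.002357862 * 6.05 / 1 ≈ 0.014265

0.014265


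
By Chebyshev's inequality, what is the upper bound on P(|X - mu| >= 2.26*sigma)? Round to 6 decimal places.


P <= 1/k^2
k^2 = 2.26^2 = 5.1076
1/k^2 = 1 / 5.1076 ≈ 0.19578667

0.195787


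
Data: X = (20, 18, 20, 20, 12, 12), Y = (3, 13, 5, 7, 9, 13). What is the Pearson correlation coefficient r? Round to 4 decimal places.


r = sum((xi-xbar)(yi-ybar)) / sqrt(sum((xi-xbar)^2) * sum((yi-ybar)^2))
n = 6, xbar = 102/6 = 17, ybar = 50/6 = 25/3 ≈ 8.333333
Sxy = sum((xi-xbar)(yi-ybar)) = -52
Sxx = sum((xi-xbar)^2) = 78
Syy = sum((yi-ybar)^2) = 256/3 ≈ 85.333333
sqrt(Sxx*Syy) ≈ 81.584312
r = Sxy / sqrt(Sxx*Syy) = -52 / 81.584312 ≈ -0.637377

-0.6374


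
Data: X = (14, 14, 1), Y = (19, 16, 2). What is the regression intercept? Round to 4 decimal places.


a = ybar - b*xbar, where b = sum((xi-xbar)(yi-ybar)) / sum((xi-xbar)^2)
n = 3, xbar = 29/3 ≈ 9.666667, ybar = 37/3 ≈ 12.333333
Sxy = sum((xi-xbar)(yi-ybar)) = 403/3 ≈ 134.333333
Sxx = sum((xi-xbar)^2) = 338/3 ≈ 112.666667
b = Sxy / Sxx = 31/26 ≈ 1.192308
a = 12.333333 - 1.192308 * 9.666667 = 21/26 ≈ 0.807692

0.8077


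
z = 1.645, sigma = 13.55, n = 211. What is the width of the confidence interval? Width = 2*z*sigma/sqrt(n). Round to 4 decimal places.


width = 2*z*sigma/sqrt(n)
2*z*sigma = 2 * 1.645 * 13.55 = 44.5795
sqrt(211) ≈ 14.525839
width = 44.5795 / 14.525839 ≈ 3.068979

3.0690


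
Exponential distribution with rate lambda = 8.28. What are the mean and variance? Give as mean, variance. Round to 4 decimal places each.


mean = 1/lam, var = 1/lam^2
mean = 1 / 8.28 = 25/207 ≈ 0.120773
lam^2 = 8.28^2 = 68.5584
var = 1 / 68.5584 ≈ 0.014586

0.1208, 0.0146


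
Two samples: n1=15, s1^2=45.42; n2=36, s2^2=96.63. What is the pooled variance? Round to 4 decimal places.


sp^2 = ((n1-1)*s1^2 + (n2-1)*s2^2)/(n1+n2-2)
(n1-1)*s1^2 = 14 * 45.42 = 635.88
(n2-1)*s2^2 = 35 * 96.63 = 3382.05
numerator = 635.88 + 3382.05 = 4017.93
n1+n2-2 = 49
sp^2 = 4017.93 / 49 = 57399/700 ≈ 81.998571

81.9986


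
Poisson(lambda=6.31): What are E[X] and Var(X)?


E[X] = Var(X) = lambda = 6.31

6.31, 6.31


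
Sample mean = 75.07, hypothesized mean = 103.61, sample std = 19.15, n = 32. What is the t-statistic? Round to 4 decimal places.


t = (xbar - mu0) / (s/sqrt(n))
xbar - mu0 = 75.07 - 103.61 = -28.54
sqrt(32) ≈ 5.65685425
s/sqrt(n) = 19.15 / 5.65685425 ≈ 3.38527371
t = -28.54 / 3.38527371 ≈ -8.430633

-8.4306


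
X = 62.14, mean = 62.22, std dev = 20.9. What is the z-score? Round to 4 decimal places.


z = (X - mu) / sigma
X - mu = 62.14 - 62.22 = -0.08
z = -0.08 / 20.9 = -4/1045 ≈ -0.003828

-0.0038


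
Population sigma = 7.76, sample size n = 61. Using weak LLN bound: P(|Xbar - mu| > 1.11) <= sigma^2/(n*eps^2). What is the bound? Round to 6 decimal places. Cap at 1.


bound = min(1, sigma^2/(n*eps^2))
sigma^2 = 7.76^2 = 60.2176
n*eps^2 = 61 * 1.11^2 = 61 * 1.2321 = 75.1581
sigma^2/(n*eps^2) = 60.2176 / 75.1581 ≈ 0.80121238

0.801212


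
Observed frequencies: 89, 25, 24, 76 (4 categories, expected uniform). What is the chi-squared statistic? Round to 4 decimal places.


chi2 = sum((O-E)^2/E), E = total/4
total = 214, E = 214/4 = 53.5
(89 - 53.5)^2 / 53.5 = 1260.25 / 53.5 = 5041/214 ≈ 23.556075
(25 - 53.5)^2 / 53.5 = 812.25 / 53.5 = 3249/214 ≈ 15.182243
(24 - 53.5)^2 / 53.5 = 870.25 / 53.5 = 3481/214 ≈ 16.266355
(76 - 53.5)^2 / 53.5 = 506.25 / 53.5 = 2025/214 ≈ 9.462617
chi2 = 6898/107 ≈ 64.467290

64.4673


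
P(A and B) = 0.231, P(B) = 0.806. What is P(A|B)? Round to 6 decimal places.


P(A|B) = P(A and B) / P(B) = 0.231 / 0.806 = 231/806 ≈ 0.28660050

0.286600


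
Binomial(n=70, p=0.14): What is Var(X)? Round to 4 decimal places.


Var = n*p*(1-p) = 70 * 0.14 * 0.86 = 8.428

8.4280


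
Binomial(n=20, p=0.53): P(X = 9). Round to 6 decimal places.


P = C(n,k) * p^k * (1-p)^(n-k)
C(20,9) = 167960
p^k = 0.53^9 ≈ 0.003299764
(1-p)^(n-k) = 0.47^11 ≈ 0.0002472159
P = 167960 * 0.003299764 * 0.0002472159 ≈ 0.137014

0.137014


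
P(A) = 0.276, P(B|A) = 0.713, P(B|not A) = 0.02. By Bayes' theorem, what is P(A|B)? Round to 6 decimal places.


P(A|B) = P(B|A)*P(A) / P(B), P(B) = P(B|A)*P(A) + P(B|not A)*P(not A)
P(B|A)*P(A) = 0.713 * 0.276 = 0.196788
P(B|not A)*P(not A) = 0.02 * 0.724 = 0.01448
P(B) = 0.196788 + 0.01448 = 0.211268
P(A|B) = 0.196788 / 0.211268 ≈ 0.93146146

0.931461


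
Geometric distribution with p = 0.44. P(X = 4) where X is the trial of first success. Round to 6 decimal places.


P = (1-p)^(k-1) * p
(1-p)^(k-1) = 0.56^3 = 0.175616
P = 0.175616 * 0.44 = 0.07727104

0.077271


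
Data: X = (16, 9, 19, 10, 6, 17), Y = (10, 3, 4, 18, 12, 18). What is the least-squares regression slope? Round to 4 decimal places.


b = sum((xi-xbar)(yi-ybar)) / sum((xi-xbar)^2)
n = 6, xbar = 77/6 ≈ 12.833333, ybar = 65/6 ≈ 10.833333
Sxy = sum((xi-xbar)(yi-ybar)) = -79/6 ≈ -13.166667
Sxx = sum((xi-xbar)^2) = 809/6 ≈ 134.833333
b = Sxy / Sxx = -79/809 ≈ -0.097651

-0.0977


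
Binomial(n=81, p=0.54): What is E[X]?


E[X] = n*p = 81 * 0.54 = 43.74

43.74


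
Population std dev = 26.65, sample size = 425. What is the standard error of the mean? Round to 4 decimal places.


SE = sigma / sqrt(n)
sqrt(425) ≈ 20.615528
SE = 26.65 / 20.615528 ≈ 1.292715

1.2927


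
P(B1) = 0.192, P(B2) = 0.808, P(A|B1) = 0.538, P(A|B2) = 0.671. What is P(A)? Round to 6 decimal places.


P(A) = P(A|B1)*P(B1) + P(A|B2)*P(B2)
P(A|B1)*P(B1) = 0.538 * 0.192 = 0.103296
P(A|B2)*P(B2) = 0.671 * 0.808 = 0.542168
P(A) = 0.103296 + 0.542168 = 0.645464

0.645464


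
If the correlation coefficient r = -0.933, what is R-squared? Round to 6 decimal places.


R^2 = r^2 = (-0.933)^2 = 0.870489

0.870489


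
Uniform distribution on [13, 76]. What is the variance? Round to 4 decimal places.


Var = (b-a)^2 / 12
(b-a)^2 = (76 - 13)^2 = 3969
Var = 3969/12 = 330.75

330.7500


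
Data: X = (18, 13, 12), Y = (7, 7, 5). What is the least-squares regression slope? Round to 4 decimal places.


b = sum((xi-xbar)(yi-ybar)) / sum((xi-xbar)^2)
n = 3, xbar = 43/3 ≈ 14.333333, ybar = 19/3 ≈ 6.333333
Sxy = sum((xi-xbar)(yi-ybar)) = 14/3 ≈ 4.666667
Sxx = sum((xi-xbar)^2) = 62/3 ≈ 20.666667
b = Sxy / Sxx = 7/31 ≈ 0.225806

0.2258


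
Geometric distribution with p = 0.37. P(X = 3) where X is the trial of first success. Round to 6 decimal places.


P = (1-p)^(k-1) * p
(1-p)^(k-1) = 0.63^2 = 0.3969
P = 0.3969 * 0.37 = 0.146853

0.146853


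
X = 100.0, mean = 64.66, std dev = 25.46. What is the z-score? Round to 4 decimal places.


z = (X - mu) / sigma
X - mu = 100.0 - 64.66 = 35.34
z = 35.34 / 25.46 = 93/67 ≈ 1.388060

1.3881


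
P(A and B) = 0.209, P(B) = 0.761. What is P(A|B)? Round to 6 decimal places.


P(A|B) = P(A and B) / P(B) = 0.209 / 0.761 = 209/761 ≈ 0.27463863

0.274639


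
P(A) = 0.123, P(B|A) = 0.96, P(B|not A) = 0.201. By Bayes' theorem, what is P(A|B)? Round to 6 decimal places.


P(A|B) = P(B|A)*P(A) / P(B), P(B) = P(B|A)*P(A) + P(B|not A)*P(not A)
P(B|A)*P(A) = 0.96 * 0.123 = 0.11808
P(B|not A)*P(not A) = 0.201 * 0.877 = 0.176277
P(B) = 0.11808 + 0.176277 = 0.294357
P(A|B) = 0.11808 / 0.294357 ≈ 0.40114555

0.401146


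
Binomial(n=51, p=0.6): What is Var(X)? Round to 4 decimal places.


Var = n*p*(1-p) = 51 * 0.6 * 0.4 = 12.24

12.2400


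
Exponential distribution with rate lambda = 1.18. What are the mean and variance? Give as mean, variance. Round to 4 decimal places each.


mean = 1/lam, var = 1/lam^2
mean = 1 / 1.18 = 50/59 ≈ 0.847458
lam^2 = 1.18^2 = 1.3924
var = 1 / 1.3924 = 2500/3481 ≈ 0.718184

0.8475, 0.7182


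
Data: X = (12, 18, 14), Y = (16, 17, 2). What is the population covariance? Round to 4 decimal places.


Cov = (1/n)*sum((xi-xbar)(yi-ybar))
n = 3, xbar = 44/3 ≈ 14.666667, ybar = 35/3 ≈ 11.666667
sum((xi-xbar)(yi-ybar)) = 38/3 ≈ 12.666667
Cov = 12.666667 / 3 = 38/9 ≈ 4.222222

4.2222


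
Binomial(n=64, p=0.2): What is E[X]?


E[X] = n*p = 64 * 0.2 = 12.8

12.8


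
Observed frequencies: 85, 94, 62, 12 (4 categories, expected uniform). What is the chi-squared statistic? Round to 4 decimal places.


chi2 = sum((O-E)^2/E), E = total/4
total = 253, E = 253/4 = 63.25
(85 - 63.25)^2 / 63.25 = 473.0625 / 63.25 = 7569/1012 ≈ 7.479249
(94 - 63.25)^2 / 63.25 = 945.5625 / 63.25 = 15129/1012 ≈ 14.949605
(62 - 63.25)^2 / 63.25 = 1.5625 / 63.25 = 25/1012 ≈ 0.024704
(12 - 63.25)^2 / 63.25 = 2626.5625 / 63.25 = 42025/1012 ≈ 41.526680
chi2 = 16187/253 ≈ 63.980237

63.9802


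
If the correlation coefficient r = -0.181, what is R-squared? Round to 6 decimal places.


R^2 = r^2 = (-0.181)^2 = 0.032761

0.032761


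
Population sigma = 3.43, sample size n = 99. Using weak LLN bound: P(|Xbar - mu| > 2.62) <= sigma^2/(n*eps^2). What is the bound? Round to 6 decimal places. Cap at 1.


bound = min(1, sigma^2/(n*eps^2))
sigma^2 = 3.43^2 = 11.7649
n*eps^2 = 99 * 2.62^2 = 99 * 6.8644 = 679.5756
sigma^2/(n*eps^2) = 11.7649 / 679.5756 ≈ 0.01731213

0.017312


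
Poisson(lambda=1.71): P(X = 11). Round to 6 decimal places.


P = e^(-lam) * lam^k / k!
e^(-1.71) ≈ 0.1808658
lam^k = 1.71^11 ≈ 365.558776
k! = 11! = 39916800
P = 0.1808658 * 365.558776 / 39916800 ≈ 0.000002

0.000002


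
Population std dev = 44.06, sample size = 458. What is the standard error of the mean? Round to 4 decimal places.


SE = sigma / sqrt(n)
sqrt(458) ≈ 21.400935
SE = 44.06 / 21.400935 ≈ 2.058789

2.0588


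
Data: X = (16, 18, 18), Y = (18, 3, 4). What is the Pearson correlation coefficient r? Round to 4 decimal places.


r = sum((xi-xbar)(yi-ybar)) / sqrt(sum((xi-xbar)^2) * sum((yi-ybar)^2))
n = 3, xbar = 52/3 ≈ 17.333333, ybar = 25/3 ≈ 8.333333
Sxy = sum((xi-xbar)(yi-ybar)) = -58/3 ≈ -19.333333
Sxx = sum((xi-xbar)^2) = 8/3 ≈ 2.666667
Syy = sum((yi-ybar)^2) = 422/3 ≈ 140.666667
sqrt(Sxx*Syy) ≈ 19.367785
r = Sxy / sqrt(Sxx*Syy) = -19.333333 / 19.367785 ≈ -0.998221

-0.9982


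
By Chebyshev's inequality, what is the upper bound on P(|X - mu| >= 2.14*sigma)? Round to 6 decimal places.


P <= 1/k^2
k^2 = 2.14^2 = 4.5796
1/k^2 = 1 / 4.5796 ≈ 0.21835968

0.218360


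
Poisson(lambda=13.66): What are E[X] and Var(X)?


E[X] = Var(X) = lambda = 13.66

13.66, 13.66


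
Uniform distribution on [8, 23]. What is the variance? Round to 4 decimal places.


Var = (b-a)^2 / 12
(b-a)^2 = (23 - 8)^2 = 225
Var = 225/12 = 18.75

18.7500


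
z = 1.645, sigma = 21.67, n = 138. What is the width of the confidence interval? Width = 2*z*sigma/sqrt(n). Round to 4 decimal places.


width = 2*z*sigma/sqrt(n)
2*z*sigma = 2 * 1.645 * 21.67 = 71.2943
sqrt(138) ≈ 11.747340
width = 71.2943 / 11.747340 ≈ 6.068974

6.0690


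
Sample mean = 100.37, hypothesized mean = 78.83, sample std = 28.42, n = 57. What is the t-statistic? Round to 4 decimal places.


t = (xbar - mu0) / (s/sqrt(n))
xbar - mu0 = 100.37 - 78.83 = 21.54
sqrt(57) ≈ 7.54983444
s/sqrt(n) = 28.42 / 7.54983444 ≈ 3.76432096
t = 21.54 / 3.76432096 ≈ 5.722148

5.7221


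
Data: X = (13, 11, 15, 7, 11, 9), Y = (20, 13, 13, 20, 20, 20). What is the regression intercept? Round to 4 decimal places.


a = ybar - b*xbar, where b = sum((xi-xbar)(yi-ybar)) / sum((xi-xbar)^2)
n = 6, xbar = 66/6 = 11, ybar = 106/6 = 53/3 ≈ 17.666667
Sxy = sum((xi-xbar)(yi-ybar)) = -28
Sxx = sum((xi-xbar)^2) = 40
b = Sxy / Sxx = -0.7
a = 17.666667 - (-0.7) * 11 = 761/30 ≈ 25.366667

25.3667


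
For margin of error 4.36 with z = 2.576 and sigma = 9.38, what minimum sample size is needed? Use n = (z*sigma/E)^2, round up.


z*sigma/E = 2.576 * 9.38 / 4.36 ≈ 5.541945
(z*sigma/E)^2 ≈ 30.713154
round up: n = 31

31


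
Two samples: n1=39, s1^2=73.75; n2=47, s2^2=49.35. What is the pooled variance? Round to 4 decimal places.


sp^2 = ((n1-1)*s1^2 + (n2-1)*s2^2)/(n1+n2-2)
(n1-1)*s1^2 = 38 * 73.75 = 2802.5
(n2-1)*s2^2 = 46 * 49.35 = 2270.1
numerator = 2802.5 + 2270.1 = 5072.6
n1+n2-2 = 84
sp^2 = 5072.6 / 84 = 25363/420 ≈ 60.388095

60.3881


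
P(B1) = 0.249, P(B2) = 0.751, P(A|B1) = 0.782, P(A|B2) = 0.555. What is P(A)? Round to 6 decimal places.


P(A) = P(A|B1)*P(B1) + P(A|B2)*P(B2)
P(A|B1)*P(B1) = 0.782 * 0.249 = 0.194718
P(A|B2)*P(B2) = 0.555 * 0.751 = 0.416805
P(A) = 0.194718 + 0.416805 = 0.611523

0.611523
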